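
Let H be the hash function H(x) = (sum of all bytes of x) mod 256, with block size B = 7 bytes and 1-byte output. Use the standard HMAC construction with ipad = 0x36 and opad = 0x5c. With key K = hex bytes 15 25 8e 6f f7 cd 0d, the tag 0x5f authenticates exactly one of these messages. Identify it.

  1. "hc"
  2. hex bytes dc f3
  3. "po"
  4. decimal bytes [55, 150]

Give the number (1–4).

Key hex bytes 15 25 8e 6f f7 cd 0d is exactly B = 7 bytes: K' = 15 25 8e 6f f7 cd 0d.
K' ⊕ ipad = 23 13 b8 59 c1 fb 3b; K' ⊕ opad = 49 79 d2 33 ab 91 51.
m1: inner = H(23 13 b8 59 c1 fb 3b 68 63) = 09; tag = H(49 79 d2 33 ab 91 51 09) = 5d
m2: inner = H(23 13 b8 59 c1 fb 3b dc f3) = 0d; tag = H(49 79 d2 33 ab 91 51 0d) = 61
m3: inner = H(23 13 b8 59 c1 fb 3b 70 6f) = 1d; tag = H(49 79 d2 33 ab 91 51 1d) = 71
m4: inner = H(23 13 b8 59 c1 fb 3b 37 96) = 0b; tag = H(49 79 d2 33 ab 91 51 0b) = 5f ← matches

4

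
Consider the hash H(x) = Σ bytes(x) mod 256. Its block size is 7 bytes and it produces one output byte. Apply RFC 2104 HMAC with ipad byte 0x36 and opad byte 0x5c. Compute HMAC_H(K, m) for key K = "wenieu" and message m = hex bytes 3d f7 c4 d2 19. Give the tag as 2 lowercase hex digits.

83

Key "wenieu" = 77 65 6e 69 65 75 is 6 bytes ≤ B = 7; zero-pad to 7 bytes: K' = 77 65 6e 69 65 75 00.
K' ⊕ ipad = 41 53 58 5f 53 43 36.  K' ⊕ opad = 2b 39 32 35 39 29 5c.
Inner input = (K'⊕ipad) ∥ m = 41 53 58 5f 53 43 36 ∥ 3d f7 c4 d2 19.
Inner hash: sum = 65+83+88+95+83+67+54+61+247+196+210+25 = 1274; mod 256 = 250 → fa.
Outer input = (K'⊕opad) ∥ inner = 2b 39 32 35 39 29 5c ∥ fa.
Outer hash (tag): sum = 43+57+50+53+57+41+92+250 = 643; mod 256 = 131 → 83.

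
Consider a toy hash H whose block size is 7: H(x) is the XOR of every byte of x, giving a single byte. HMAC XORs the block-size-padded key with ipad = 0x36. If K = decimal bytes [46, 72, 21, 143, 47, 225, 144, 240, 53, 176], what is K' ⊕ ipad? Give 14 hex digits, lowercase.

e1363636363636

Key decimal bytes [46, 72, 21, 143, 47, 225, 144, 240, 53, 176] = 2e 48 15 8f 2f e1 90 f0 35 b0 is 10 bytes > B = 7, so hash it first: H(key) = d7, then zero-pad to 7 bytes: K' = d7 00 00 00 00 00 00.
XOR each byte with 0x36: d7⊕36=e1, 00⊕36=36, 00⊕36=36, 00⊕36=36, 00⊕36=36, 00⊕36=36, 00⊕36=36.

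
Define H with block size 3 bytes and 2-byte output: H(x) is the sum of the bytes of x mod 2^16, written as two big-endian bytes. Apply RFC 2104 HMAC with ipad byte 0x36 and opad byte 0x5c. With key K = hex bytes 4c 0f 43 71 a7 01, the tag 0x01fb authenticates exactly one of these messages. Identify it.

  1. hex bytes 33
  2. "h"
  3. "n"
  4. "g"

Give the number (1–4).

2

Key hex bytes 4c 0f 43 71 a7 01 is 6 bytes > B = 3, so hash it first: H(key) = 01 b7, then zero-pad to 3 bytes: K' = 01 b7 00.
K' ⊕ ipad = 37 81 36; K' ⊕ opad = 5d eb 5c.
m1: inner = H(37 81 36 33) = 01 21; tag = H(5d eb 5c 01 21) = 01c6
m2: inner = H(37 81 36 68) = 01 56; tag = H(5d eb 5c 01 56) = 01fb ← matches
m3: inner = H(37 81 36 6e) = 01 5c; tag = H(5d eb 5c 01 5c) = 0201
m4: inner = H(37 81 36 67) = 01 55; tag = H(5d eb 5c 01 55) = 01fa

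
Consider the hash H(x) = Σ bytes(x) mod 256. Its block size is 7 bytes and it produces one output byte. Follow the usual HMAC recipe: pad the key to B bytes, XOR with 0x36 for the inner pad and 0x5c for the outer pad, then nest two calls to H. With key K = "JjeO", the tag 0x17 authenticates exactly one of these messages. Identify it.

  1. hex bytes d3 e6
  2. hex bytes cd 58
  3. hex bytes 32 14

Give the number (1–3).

Key "JjeO" = 4a 6a 65 4f is 4 bytes ≤ B = 7; zero-pad to 7 bytes: K' = 4a 6a 65 4f 00 00 00.
K' ⊕ ipad = 7c 5c 53 79 36 36 36; K' ⊕ opad = 16 36 39 13 5c 5c 5c.
m1: inner = H(7c 5c 53 79 36 36 36 d3 e6) = ff; tag = H(16 36 39 13 5c 5c 5c ff) = ab
m2: inner = H(7c 5c 53 79 36 36 36 cd 58) = 6b; tag = H(16 36 39 13 5c 5c 5c 6b) = 17 ← matches
m3: inner = H(7c 5c 53 79 36 36 36 32 14) = 8c; tag = H(16 36 39 13 5c 5c 5c 8c) = 38

2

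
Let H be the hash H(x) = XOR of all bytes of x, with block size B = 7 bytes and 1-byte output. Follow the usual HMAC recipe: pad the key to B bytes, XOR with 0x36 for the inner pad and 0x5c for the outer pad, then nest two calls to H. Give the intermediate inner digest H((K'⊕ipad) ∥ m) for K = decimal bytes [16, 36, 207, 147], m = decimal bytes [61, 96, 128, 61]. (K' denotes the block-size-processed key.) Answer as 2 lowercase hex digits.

be

Key decimal bytes [16, 36, 207, 147] = 10 24 cf 93 is 4 bytes ≤ B = 7; zero-pad to 7 bytes: K' = 10 24 cf 93 00 00 00.
K' ⊕ ipad = 26 12 f9 a5 36 36 36.
Inner input = 26 12 f9 a5 36 36 36 ∥ 3d 60 80 3d.
Inner hash: XOR 26⊕12⊕f9⊕a5⊕36⊕36⊕36⊕3d⊕60⊕80⊕3d = be.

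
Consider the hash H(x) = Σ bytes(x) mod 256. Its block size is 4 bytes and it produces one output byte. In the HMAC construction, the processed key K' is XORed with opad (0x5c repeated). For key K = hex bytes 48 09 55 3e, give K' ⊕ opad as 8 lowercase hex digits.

14550962

Key hex bytes 48 09 55 3e is exactly B = 4 bytes: K' = 48 09 55 3e.
XOR each byte with 0x5c: 48⊕5c=14, 09⊕5c=55, 55⊕5c=09, 3e⊕5c=62.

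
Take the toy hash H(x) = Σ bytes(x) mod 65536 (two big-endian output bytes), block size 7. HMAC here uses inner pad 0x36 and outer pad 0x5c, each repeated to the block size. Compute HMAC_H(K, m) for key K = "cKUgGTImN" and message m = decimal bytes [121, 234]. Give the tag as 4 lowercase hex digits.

Key "cKUgGTImN" = 63 4b 55 67 47 54 49 6d 4e is 9 bytes > B = 7, so hash it first: H(key) = 03 09, then zero-pad to 7 bytes: K' = 03 09 00 00 00 00 00.
K' ⊕ ipad = 35 3f 36 36 36 36 36.  K' ⊕ opad = 5f 55 5c 5c 5c 5c 5c.
Inner input = (K'⊕ipad) ∥ m = 35 3f 36 36 36 36 36 ∥ 79 ea.
Inner hash: sum = 53+63+54+54+54+54+54+121+234 = 741 → 02 e5.
Outer input = (K'⊕opad) ∥ inner = 5f 55 5c 5c 5c 5c 5c ∥ 02 e5.
Outer hash (tag): sum = 95+85+92+92+92+92+92+2+229 = 871 → 03 67.

0367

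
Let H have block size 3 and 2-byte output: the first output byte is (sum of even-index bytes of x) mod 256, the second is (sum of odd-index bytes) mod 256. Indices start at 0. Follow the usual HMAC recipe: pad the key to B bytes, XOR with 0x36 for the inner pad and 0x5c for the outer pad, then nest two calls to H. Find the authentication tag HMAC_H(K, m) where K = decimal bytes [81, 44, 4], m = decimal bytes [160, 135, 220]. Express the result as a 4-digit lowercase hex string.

Key decimal bytes [81, 44, 4] = 51 2c 04 is exactly B = 3 bytes: K' = 51 2c 04.
K' ⊕ ipad = 67 1a 32.  K' ⊕ opad = 0d 70 58.
Inner input = (K'⊕ipad) ∥ m = 67 1a 32 ∥ a0 87 dc.
Inner hash: even-index sum = 288 mod 256 = 32; odd-index sum = 406 mod 256 = 150 → 20 96.
Outer input = (K'⊕opad) ∥ inner = 0d 70 58 ∥ 20 96.
Outer hash (tag): even-index sum = 251 mod 256 = 251; odd-index sum = 144 mod 256 = 144 → fb 90.

fb90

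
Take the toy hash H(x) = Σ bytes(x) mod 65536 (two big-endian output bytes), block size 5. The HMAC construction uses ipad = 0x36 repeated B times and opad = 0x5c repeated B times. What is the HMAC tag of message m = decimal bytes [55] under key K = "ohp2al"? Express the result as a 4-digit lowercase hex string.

Key "ohp2al" = 6f 68 70 32 61 6c is 6 bytes > B = 5, so hash it first: H(key) = 02 46, then zero-pad to 5 bytes: K' = 02 46 00 00 00.
K' ⊕ ipad = 34 70 36 36 36.  K' ⊕ opad = 5e 1a 5c 5c 5c.
Inner input = (K'⊕ipad) ∥ m = 34 70 36 36 36 ∥ 37.
Inner hash: sum = 52+112+54+54+54+55 = 381 → 01 7d.
Outer input = (K'⊕opad) ∥ inner = 5e 1a 5c 5c 5c ∥ 01 7d.
Outer hash (tag): sum = 94+26+92+92+92+1+125 = 522 → 02 0a.

020a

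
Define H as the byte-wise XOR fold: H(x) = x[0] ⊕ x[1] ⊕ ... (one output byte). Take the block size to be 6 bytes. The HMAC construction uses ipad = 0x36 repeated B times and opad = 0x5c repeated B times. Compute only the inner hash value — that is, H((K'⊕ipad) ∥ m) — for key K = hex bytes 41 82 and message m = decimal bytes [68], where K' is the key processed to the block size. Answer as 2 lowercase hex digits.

87

Key hex bytes 41 82 is 2 bytes ≤ B = 6; zero-pad to 6 bytes: K' = 41 82 00 00 00 00.
K' ⊕ ipad = 77 b4 36 36 36 36.
Inner input = 77 b4 36 36 36 36 ∥ 44.
Inner hash: XOR 77⊕b4⊕36⊕36⊕36⊕36⊕44 = 87.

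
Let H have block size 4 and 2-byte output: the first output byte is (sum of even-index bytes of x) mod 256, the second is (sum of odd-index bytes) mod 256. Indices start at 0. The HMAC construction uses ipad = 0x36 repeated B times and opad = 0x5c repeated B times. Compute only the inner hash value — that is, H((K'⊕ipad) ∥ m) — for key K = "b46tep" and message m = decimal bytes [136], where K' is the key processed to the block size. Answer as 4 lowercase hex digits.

8964

Key "b46tep" = 62 34 36 74 65 70 is 6 bytes > B = 4, so hash it first: H(key) = fd 18, then zero-pad to 4 bytes: K' = fd 18 00 00.
K' ⊕ ipad = cb 2e 36 36.
Inner input = cb 2e 36 36 ∥ 88.
Inner hash: even-index sum = 393 mod 256 = 137; odd-index sum = 100 mod 256 = 100 → 89 64.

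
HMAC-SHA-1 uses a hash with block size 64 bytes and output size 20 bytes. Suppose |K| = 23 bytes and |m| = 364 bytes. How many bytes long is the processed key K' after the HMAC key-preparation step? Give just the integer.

Key is 23 ≤ 64 bytes, zero-padded: |K'| = 64.

64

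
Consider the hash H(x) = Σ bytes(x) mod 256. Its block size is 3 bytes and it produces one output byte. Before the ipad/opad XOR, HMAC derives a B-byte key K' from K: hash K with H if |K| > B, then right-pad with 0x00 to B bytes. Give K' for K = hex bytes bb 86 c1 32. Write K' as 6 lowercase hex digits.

340000

|K| = 4 > B = 3, so first hash the key.
H(K): sum = 187+134+193+50 = 564; mod 256 = 52 → 34.
Zero-pad H(K) = 34 to 3 bytes: K' = 34 00 00.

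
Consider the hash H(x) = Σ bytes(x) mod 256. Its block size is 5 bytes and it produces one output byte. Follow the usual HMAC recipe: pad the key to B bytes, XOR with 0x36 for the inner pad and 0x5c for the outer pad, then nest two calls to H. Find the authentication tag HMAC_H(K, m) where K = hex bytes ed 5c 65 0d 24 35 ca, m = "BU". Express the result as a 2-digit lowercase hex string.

Key hex bytes ed 5c 65 0d 24 35 ca is 7 bytes > B = 5, so hash it first: H(key) = de, then zero-pad to 5 bytes: K' = de 00 00 00 00.
K' ⊕ ipad = e8 36 36 36 36.  K' ⊕ opad = 82 5c 5c 5c 5c.
Inner input = (K'⊕ipad) ∥ m = e8 36 36 36 36 ∥ 42 55.
Inner hash: sum = 232+54+54+54+54+66+85 = 599; mod 256 = 87 → 57.
Outer input = (K'⊕opad) ∥ inner = 82 5c 5c 5c 5c ∥ 57.
Outer hash (tag): sum = 130+92+92+92+92+87 = 585; mod 256 = 73 → 49.

49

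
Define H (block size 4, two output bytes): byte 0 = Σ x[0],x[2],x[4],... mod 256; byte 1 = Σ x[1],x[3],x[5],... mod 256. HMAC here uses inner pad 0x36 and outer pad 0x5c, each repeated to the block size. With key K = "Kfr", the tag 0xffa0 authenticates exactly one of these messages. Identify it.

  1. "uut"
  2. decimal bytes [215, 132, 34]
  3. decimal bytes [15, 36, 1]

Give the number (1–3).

Key "Kfr" = 4b 66 72 is 3 bytes ≤ B = 4; zero-pad to 4 bytes: K' = 4b 66 72 00.
K' ⊕ ipad = 7d 50 44 36; K' ⊕ opad = 17 3a 2e 5c.
m1: inner = H(7d 50 44 36 75 75 74) = aa fb; tag = H(17 3a 2e 5c aa fb) = ef91
m2: inner = H(7d 50 44 36 d7 84 22) = ba 0a; tag = H(17 3a 2e 5c ba 0a) = ffa0 ← matches
m3: inner = H(7d 50 44 36 0f 24 01) = d1 aa; tag = H(17 3a 2e 5c d1 aa) = 1640

2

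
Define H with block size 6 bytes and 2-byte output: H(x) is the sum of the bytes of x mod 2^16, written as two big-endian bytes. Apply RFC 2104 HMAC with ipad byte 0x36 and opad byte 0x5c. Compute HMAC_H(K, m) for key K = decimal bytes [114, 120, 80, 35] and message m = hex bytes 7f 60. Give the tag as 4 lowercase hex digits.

01ef

Key decimal bytes [114, 120, 80, 35] = 72 78 50 23 is 4 bytes ≤ B = 6; zero-pad to 6 bytes: K' = 72 78 50 23 00 00.
K' ⊕ ipad = 44 4e 66 15 36 36.  K' ⊕ opad = 2e 24 0c 7f 5c 5c.
Inner input = (K'⊕ipad) ∥ m = 44 4e 66 15 36 36 ∥ 7f 60.
Inner hash: sum = 68+78+102+21+54+54+127+96 = 600 → 02 58.
Outer input = (K'⊕opad) ∥ inner = 2e 24 0c 7f 5c 5c ∥ 02 58.
Outer hash (tag): sum = 46+36+12+127+92+92+2+88 = 495 → 01 ef.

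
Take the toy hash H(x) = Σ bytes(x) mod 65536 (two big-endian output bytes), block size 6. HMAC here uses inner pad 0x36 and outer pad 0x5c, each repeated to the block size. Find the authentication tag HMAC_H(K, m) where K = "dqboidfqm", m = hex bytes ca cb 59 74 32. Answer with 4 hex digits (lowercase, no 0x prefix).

02e0

Key "dqboidfqm" = 64 71 62 6f 69 64 66 71 6d is 9 bytes > B = 6, so hash it first: H(key) = 03 b7, then zero-pad to 6 bytes: K' = 03 b7 00 00 00 00.
K' ⊕ ipad = 35 81 36 36 36 36.  K' ⊕ opad = 5f eb 5c 5c 5c 5c.
Inner input = (K'⊕ipad) ∥ m = 35 81 36 36 36 36 ∥ ca cb 59 74 32.
Inner hash: sum = 53+129+54+54+54+54+202+203+89+116+50 = 1058 → 04 22.
Outer input = (K'⊕opad) ∥ inner = 5f eb 5c 5c 5c 5c ∥ 04 22.
Outer hash (tag): sum = 95+235+92+92+92+92+4+34 = 736 → 02 e0.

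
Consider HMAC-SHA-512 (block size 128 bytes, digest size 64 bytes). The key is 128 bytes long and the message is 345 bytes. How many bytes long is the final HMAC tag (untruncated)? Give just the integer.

64

The tag is one SHA-512 digest: 64 bytes.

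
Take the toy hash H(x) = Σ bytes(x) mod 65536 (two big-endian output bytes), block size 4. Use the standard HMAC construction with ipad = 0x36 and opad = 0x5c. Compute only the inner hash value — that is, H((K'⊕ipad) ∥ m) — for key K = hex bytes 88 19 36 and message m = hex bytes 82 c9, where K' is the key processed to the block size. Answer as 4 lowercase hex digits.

026e

Key hex bytes 88 19 36 is 3 bytes ≤ B = 4; zero-pad to 4 bytes: K' = 88 19 36 00.
K' ⊕ ipad = be 2f 00 36.
Inner input = be 2f 00 36 ∥ 82 c9.
Inner hash: sum = 190+47+0+54+130+201 = 622 → 02 6e.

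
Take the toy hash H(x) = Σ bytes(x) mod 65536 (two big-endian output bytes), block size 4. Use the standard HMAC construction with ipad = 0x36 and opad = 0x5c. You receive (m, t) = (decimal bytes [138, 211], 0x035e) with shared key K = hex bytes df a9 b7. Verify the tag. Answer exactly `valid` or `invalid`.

Key hex bytes df a9 b7 is 3 bytes ≤ B = 4; zero-pad to 4 bytes: K' = df a9 b7 00.
K' ⊕ ipad = e9 9f 81 36; K' ⊕ opad = 83 f5 eb 5c.
Inner hash: sum = 233+159+129+54+138+211 = 924 → 03 9c.
Outer hash (recomputed tag): sum = 131+245+235+92+3+156 = 862 → 03 5e.
Recomputed tag = 035e; claimed = 035e → match.

valid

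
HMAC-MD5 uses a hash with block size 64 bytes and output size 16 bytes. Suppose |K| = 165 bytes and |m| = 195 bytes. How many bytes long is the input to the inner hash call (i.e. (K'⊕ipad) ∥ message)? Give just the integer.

259

Key is 165 > 64 bytes, so it is hashed to 16 bytes then zero-padded to 64: |K'| = 64.
Inner input = (K'⊕ipad) ∥ m → 64 + 195 = 259 bytes.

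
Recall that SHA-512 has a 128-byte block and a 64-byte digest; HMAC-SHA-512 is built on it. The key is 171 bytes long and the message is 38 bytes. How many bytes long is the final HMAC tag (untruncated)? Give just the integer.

64

The tag is one SHA-512 digest: 64 bytes.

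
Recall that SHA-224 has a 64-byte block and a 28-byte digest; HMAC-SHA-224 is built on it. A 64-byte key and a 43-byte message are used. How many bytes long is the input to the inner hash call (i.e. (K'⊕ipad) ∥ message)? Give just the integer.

Key is 64 ≤ 64 bytes, zero-padded: |K'| = 64.
Inner input = (K'⊕ipad) ∥ m → 64 + 43 = 107 bytes.

107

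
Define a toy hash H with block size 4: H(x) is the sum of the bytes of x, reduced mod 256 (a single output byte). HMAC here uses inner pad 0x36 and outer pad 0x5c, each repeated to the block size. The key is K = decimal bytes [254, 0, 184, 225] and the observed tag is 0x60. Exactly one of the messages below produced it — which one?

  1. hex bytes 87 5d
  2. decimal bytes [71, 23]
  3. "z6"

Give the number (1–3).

Key decimal bytes [254, 0, 184, 225] = fe 00 b8 e1 is exactly B = 4 bytes: K' = fe 00 b8 e1.
K' ⊕ ipad = c8 36 8e d7; K' ⊕ opad = a2 5c e4 bd.
m1: inner = H(c8 36 8e d7 87 5d) = 47; tag = H(a2 5c e4 bd 47) = e6
m2: inner = H(c8 36 8e d7 47 17) = c1; tag = H(a2 5c e4 bd c1) = 60 ← matches
m3: inner = H(c8 36 8e d7 7a 36) = 13; tag = H(a2 5c e4 bd 13) = b2

2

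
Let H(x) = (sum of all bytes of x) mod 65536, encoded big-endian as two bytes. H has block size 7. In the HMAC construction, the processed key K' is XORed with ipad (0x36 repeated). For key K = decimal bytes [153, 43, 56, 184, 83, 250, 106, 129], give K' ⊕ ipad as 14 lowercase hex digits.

Key decimal bytes [153, 43, 56, 184, 83, 250, 106, 129] = 99 2b 38 b8 53 fa 6a 81 is 8 bytes > B = 7, so hash it first: H(key) = 03 ec, then zero-pad to 7 bytes: K' = 03 ec 00 00 00 00 00.
XOR each byte with 0x36: 03⊕36=35, ec⊕36=da, 00⊕36=36, 00⊕36=36, 00⊕36=36, 00⊕36=36, 00⊕36=36.

35da3636363636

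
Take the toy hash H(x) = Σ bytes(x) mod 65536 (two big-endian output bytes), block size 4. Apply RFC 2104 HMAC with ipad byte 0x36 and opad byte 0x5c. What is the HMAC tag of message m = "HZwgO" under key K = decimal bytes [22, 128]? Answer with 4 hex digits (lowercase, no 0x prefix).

Key decimal bytes [22, 128] = 16 80 is 2 bytes ≤ B = 4; zero-pad to 4 bytes: K' = 16 80 00 00.
K' ⊕ ipad = 20 b6 36 36.  K' ⊕ opad = 4a dc 5c 5c.
Inner input = (K'⊕ipad) ∥ m = 20 b6 36 36 ∥ 48 5a 77 67 4f.
Inner hash: sum = 32+182+54+54+72+90+119+103+79 = 785 → 03 11.
Outer input = (K'⊕opad) ∥ inner = 4a dc 5c 5c ∥ 03 11.
Outer hash (tag): sum = 74+220+92+92+3+17 = 498 → 01 f2.

01f2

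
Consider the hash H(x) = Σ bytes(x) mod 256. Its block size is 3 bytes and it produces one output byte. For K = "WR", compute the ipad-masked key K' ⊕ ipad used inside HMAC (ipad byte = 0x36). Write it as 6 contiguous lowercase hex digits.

616436

Key "WR" = 57 52 is 2 bytes ≤ B = 3; zero-pad to 3 bytes: K' = 57 52 00.
XOR each byte with 0x36: 57⊕36=61, 52⊕36=64, 00⊕36=36.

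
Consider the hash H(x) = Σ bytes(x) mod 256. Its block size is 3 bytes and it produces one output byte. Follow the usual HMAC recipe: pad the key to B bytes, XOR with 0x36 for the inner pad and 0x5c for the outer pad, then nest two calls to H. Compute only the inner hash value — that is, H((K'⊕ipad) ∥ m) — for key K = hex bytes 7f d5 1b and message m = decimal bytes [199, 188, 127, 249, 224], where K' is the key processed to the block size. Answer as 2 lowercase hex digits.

34

Key hex bytes 7f d5 1b is exactly B = 3 bytes: K' = 7f d5 1b.
K' ⊕ ipad = 49 e3 2d.
Inner input = 49 e3 2d ∥ c7 bc 7f f9 e0.
Inner hash: sum = 73+227+45+199+188+127+249+224 = 1332; mod 256 = 52 → 34.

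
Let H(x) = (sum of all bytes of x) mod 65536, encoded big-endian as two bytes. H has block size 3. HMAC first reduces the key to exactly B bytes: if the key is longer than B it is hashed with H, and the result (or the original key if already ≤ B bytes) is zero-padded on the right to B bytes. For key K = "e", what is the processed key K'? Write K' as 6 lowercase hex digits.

Key "e" = 65 is 1 byte ≤ B = 3; zero-pad to 3 bytes: K' = 65 00 00.

650000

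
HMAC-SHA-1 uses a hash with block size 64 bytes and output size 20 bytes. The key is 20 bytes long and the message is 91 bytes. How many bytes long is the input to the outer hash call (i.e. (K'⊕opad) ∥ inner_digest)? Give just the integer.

84

Key is 20 ≤ 64 bytes, zero-padded: |K'| = 64.
Outer input = (K'⊕opad) ∥ H(inner) → 64 + 20 = 84 bytes.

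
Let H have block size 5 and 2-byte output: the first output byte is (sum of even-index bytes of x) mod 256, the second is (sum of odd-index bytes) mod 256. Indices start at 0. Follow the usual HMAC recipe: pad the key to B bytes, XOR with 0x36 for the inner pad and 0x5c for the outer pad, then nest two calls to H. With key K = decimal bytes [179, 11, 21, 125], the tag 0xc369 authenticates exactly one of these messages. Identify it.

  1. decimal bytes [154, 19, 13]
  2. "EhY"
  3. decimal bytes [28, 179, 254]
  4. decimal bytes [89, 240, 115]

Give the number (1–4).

Key decimal bytes [179, 11, 21, 125] = b3 0b 15 7d is 4 bytes ≤ B = 5; zero-pad to 5 bytes: K' = b3 0b 15 7d 00.
K' ⊕ ipad = 85 3d 23 4b 36; K' ⊕ opad = ef 57 49 21 5c.
m1: inner = H(85 3d 23 4b 36 9a 13 0d) = f1 2f; tag = H(ef 57 49 21 5c f1 2f) = c369 ← matches
m2: inner = H(85 3d 23 4b 36 45 68 59) = 46 26; tag = H(ef 57 49 21 5c 46 26) = babe
m3: inner = H(85 3d 23 4b 36 1c b3 fe) = 91 a2; tag = H(ef 57 49 21 5c 91 a2) = 3609
m4: inner = H(85 3d 23 4b 36 59 f0 73) = ce 54; tag = H(ef 57 49 21 5c ce 54) = e846

1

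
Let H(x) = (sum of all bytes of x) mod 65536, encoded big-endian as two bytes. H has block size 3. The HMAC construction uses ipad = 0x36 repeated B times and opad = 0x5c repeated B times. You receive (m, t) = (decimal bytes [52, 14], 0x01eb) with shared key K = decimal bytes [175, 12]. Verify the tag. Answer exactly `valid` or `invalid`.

Key decimal bytes [175, 12] = af 0c is 2 bytes ≤ B = 3; zero-pad to 3 bytes: K' = af 0c 00.
K' ⊕ ipad = 99 3a 36; K' ⊕ opad = f3 50 5c.
Inner hash: sum = 153+58+54+52+14 = 331 → 01 4b.
Outer hash (recomputed tag): sum = 243+80+92+1+75 = 491 → 01 eb.
Recomputed tag = 01eb; claimed = 01eb → match.

valid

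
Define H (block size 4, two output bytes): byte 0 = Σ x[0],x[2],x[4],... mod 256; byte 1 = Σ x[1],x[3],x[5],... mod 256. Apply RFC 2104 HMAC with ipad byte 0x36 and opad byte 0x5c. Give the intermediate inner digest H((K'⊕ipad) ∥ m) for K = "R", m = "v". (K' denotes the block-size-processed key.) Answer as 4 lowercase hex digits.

Key "R" = 52 is 1 byte ≤ B = 4; zero-pad to 4 bytes: K' = 52 00 00 00.
K' ⊕ ipad = 64 36 36 36.
Inner input = 64 36 36 36 ∥ 76.
Inner hash: even-index sum = 272 mod 256 = 16; odd-index sum = 108 mod 256 = 108 → 10 6c.

106c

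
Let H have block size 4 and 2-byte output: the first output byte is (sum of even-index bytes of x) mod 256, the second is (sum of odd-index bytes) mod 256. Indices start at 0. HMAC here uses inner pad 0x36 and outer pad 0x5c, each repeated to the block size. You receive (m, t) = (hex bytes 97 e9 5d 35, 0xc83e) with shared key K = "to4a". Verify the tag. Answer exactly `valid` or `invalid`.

valid

Key "to4a" = 74 6f 34 61 is exactly B = 4 bytes: K' = 74 6f 34 61.
K' ⊕ ipad = 42 59 02 57; K' ⊕ opad = 28 33 68 3d.
Inner hash: even-index sum = 312 mod 256 = 56; odd-index sum = 462 mod 256 = 206 → 38 ce.
Outer hash (recomputed tag): even-index sum = 200 mod 256 = 200; odd-index sum = 318 mod 256 = 62 → c8 3e.
Recomputed tag = c83e; claimed = c83e → match.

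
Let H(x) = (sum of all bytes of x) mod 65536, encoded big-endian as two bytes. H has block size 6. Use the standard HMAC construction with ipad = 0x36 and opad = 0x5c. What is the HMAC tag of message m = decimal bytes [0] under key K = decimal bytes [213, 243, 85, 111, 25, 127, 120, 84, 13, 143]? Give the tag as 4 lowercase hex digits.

035d

Key decimal bytes [213, 243, 85, 111, 25, 127, 120, 84, 13, 143] = d5 f3 55 6f 19 7f 78 54 0d 8f is 10 bytes > B = 6, so hash it first: H(key) = 04 8c, then zero-pad to 6 bytes: K' = 04 8c 00 00 00 00.
K' ⊕ ipad = 32 ba 36 36 36 36.  K' ⊕ opad = 58 d0 5c 5c 5c 5c.
Inner input = (K'⊕ipad) ∥ m = 32 ba 36 36 36 36 ∥ 00.
Inner hash: sum = 50+186+54+54+54+54+0 = 452 → 01 c4.
Outer input = (K'⊕opad) ∥ inner = 58 d0 5c 5c 5c 5c ∥ 01 c4.
Outer hash (tag): sum = 88+208+92+92+92+92+1+196 = 861 → 03 5d.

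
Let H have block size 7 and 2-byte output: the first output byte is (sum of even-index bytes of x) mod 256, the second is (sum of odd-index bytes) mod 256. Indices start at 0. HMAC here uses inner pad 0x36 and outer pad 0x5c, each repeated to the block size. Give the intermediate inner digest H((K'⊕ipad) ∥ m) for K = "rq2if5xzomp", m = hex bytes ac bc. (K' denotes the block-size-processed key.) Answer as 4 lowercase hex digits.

b5d8

Key "rq2if5xzomp" = 72 71 32 69 66 35 78 7a 6f 6d 70 is 11 bytes > B = 7, so hash it first: H(key) = 61 f6, then zero-pad to 7 bytes: K' = 61 f6 00 00 00 00 00.
K' ⊕ ipad = 57 c0 36 36 36 36 36.
Inner input = 57 c0 36 36 36 36 36 ∥ ac bc.
Inner hash: even-index sum = 437 mod 256 = 181; odd-index sum = 472 mod 256 = 216 → b5 d8.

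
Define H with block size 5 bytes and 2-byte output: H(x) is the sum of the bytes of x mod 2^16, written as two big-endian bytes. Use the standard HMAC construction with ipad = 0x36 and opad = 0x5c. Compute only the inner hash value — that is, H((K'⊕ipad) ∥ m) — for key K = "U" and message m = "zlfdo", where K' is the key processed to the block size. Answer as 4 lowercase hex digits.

035a

Key "U" = 55 is 1 byte ≤ B = 5; zero-pad to 5 bytes: K' = 55 00 00 00 00.
K' ⊕ ipad = 63 36 36 36 36.
Inner input = 63 36 36 36 36 ∥ 7a 6c 66 64 6f.
Inner hash: sum = 99+54+54+54+54+122+108+102+100+111 = 858 → 03 5a.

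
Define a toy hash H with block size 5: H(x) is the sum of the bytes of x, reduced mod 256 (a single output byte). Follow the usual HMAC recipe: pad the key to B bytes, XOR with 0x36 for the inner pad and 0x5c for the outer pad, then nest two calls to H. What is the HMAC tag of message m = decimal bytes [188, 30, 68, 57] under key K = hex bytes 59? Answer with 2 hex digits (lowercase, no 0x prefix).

Key hex bytes 59 is 1 byte ≤ B = 5; zero-pad to 5 bytes: K' = 59 00 00 00 00.
K' ⊕ ipad = 6f 36 36 36 36.  K' ⊕ opad = 05 5c 5c 5c 5c.
Inner input = (K'⊕ipad) ∥ m = 6f 36 36 36 36 ∥ bc 1e 44 39.
Inner hash: sum = 111+54+54+54+54+188+30+68+57 = 670; mod 256 = 158 → 9e.
Outer input = (K'⊕opad) ∥ inner = 05 5c 5c 5c 5c ∥ 9e.
Outer hash (tag): sum = 5+92+92+92+92+158 = 531; mod 256 = 19 → 13.

13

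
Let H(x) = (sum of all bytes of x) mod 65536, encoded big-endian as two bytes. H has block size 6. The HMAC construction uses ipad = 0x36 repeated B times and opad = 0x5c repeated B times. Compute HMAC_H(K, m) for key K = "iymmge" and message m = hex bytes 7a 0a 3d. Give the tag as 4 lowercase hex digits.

01fb

Key "iymmge" = 69 79 6d 6d 67 65 is exactly B = 6 bytes: K' = 69 79 6d 6d 67 65.
K' ⊕ ipad = 5f 4f 5b 5b 51 53.  K' ⊕ opad = 35 25 31 31 3b 39.
Inner input = (K'⊕ipad) ∥ m = 5f 4f 5b 5b 51 53 ∥ 7a 0a 3d.
Inner hash: sum = 95+79+91+91+81+83+122+10+61 = 713 → 02 c9.
Outer input = (K'⊕opad) ∥ inner = 35 25 31 31 3b 39 ∥ 02 c9.
Outer hash (tag): sum = 53+37+49+49+59+57+2+201 = 507 → 01 fb.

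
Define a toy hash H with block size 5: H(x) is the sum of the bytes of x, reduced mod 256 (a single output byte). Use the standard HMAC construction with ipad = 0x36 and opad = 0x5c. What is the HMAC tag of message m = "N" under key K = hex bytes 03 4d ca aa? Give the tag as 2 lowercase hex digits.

24

Key hex bytes 03 4d ca aa is 4 bytes ≤ B = 5; zero-pad to 5 bytes: K' = 03 4d ca aa 00.
K' ⊕ ipad = 35 7b fc 9c 36.  K' ⊕ opad = 5f 11 96 f6 5c.
Inner input = (K'⊕ipad) ∥ m = 35 7b fc 9c 36 ∥ 4e.
Inner hash: sum = 53+123+252+156+54+78 = 716; mod 256 = 204 → cc.
Outer input = (K'⊕opad) ∥ inner = 5f 11 96 f6 5c ∥ cc.
Outer hash (tag): sum = 95+17+150+246+92+204 = 804; mod 256 = 36 → 24.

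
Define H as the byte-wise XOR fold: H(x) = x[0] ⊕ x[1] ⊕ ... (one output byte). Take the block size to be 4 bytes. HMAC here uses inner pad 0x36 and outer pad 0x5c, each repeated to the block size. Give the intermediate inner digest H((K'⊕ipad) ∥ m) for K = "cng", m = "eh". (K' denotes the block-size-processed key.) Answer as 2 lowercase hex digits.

67

Key "cng" = 63 6e 67 is 3 bytes ≤ B = 4; zero-pad to 4 bytes: K' = 63 6e 67 00.
K' ⊕ ipad = 55 58 51 36.
Inner input = 55 58 51 36 ∥ 65 68.
Inner hash: XOR 55⊕58⊕51⊕36⊕65⊕68 = 67.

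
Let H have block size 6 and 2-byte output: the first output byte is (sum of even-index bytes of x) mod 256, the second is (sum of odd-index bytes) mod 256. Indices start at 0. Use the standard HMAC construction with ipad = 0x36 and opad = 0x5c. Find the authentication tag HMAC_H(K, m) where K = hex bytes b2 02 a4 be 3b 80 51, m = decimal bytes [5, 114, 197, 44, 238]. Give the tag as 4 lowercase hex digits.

Key hex bytes b2 02 a4 be 3b 80 51 is 7 bytes > B = 6, so hash it first: H(key) = e2 40, then zero-pad to 6 bytes: K' = e2 40 00 00 00 00.
K' ⊕ ipad = d4 76 36 36 36 36.  K' ⊕ opad = be 1c 5c 5c 5c 5c.
Inner input = (K'⊕ipad) ∥ m = d4 76 36 36 36 36 ∥ 05 72 c5 2c ee.
Inner hash: even-index sum = 760 mod 256 = 248; odd-index sum = 384 mod 256 = 128 → f8 80.
Outer input = (K'⊕opad) ∥ inner = be 1c 5c 5c 5c 5c ∥ f8 80.
Outer hash (tag): even-index sum = 622 mod 256 = 110; odd-index sum = 340 mod 256 = 84 → 6e 54.

6e54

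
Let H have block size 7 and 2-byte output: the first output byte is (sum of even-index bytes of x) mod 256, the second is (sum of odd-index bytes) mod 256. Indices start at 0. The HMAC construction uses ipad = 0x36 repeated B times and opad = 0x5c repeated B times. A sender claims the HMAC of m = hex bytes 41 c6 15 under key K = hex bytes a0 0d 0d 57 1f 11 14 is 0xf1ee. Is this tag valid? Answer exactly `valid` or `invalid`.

invalid

Key hex bytes a0 0d 0d 57 1f 11 14 is exactly B = 7 bytes: K' = a0 0d 0d 57 1f 11 14.
K' ⊕ ipad = 96 3b 3b 61 29 27 22; K' ⊕ opad = fc 51 51 0b 43 4d 48.
Inner hash: even-index sum = 482 mod 256 = 226; odd-index sum = 281 mod 256 = 25 → e2 19.
Outer hash (recomputed tag): even-index sum = 497 mod 256 = 241; odd-index sum = 395 mod 256 = 139 → f1 8b.
Recomputed tag = f18b; claimed = f1ee → mismatch.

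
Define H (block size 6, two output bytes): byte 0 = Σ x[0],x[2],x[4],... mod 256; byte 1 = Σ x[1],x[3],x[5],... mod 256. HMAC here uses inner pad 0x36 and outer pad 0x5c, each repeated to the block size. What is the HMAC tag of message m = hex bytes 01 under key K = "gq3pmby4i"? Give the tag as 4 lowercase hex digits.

Key "gq3pmby4i" = 67 71 33 70 6d 62 79 34 69 is 9 bytes > B = 6, so hash it first: H(key) = e9 77, then zero-pad to 6 bytes: K' = e9 77 00 00 00 00.
K' ⊕ ipad = df 41 36 36 36 36.  K' ⊕ opad = b5 2b 5c 5c 5c 5c.
Inner input = (K'⊕ipad) ∥ m = df 41 36 36 36 36 ∥ 01.
Inner hash: even-index sum = 332 mod 256 = 76; odd-index sum = 173 mod 256 = 173 → 4c ad.
Outer input = (K'⊕opad) ∥ inner = b5 2b 5c 5c 5c 5c ∥ 4c ad.
Outer hash (tag): even-index sum = 441 mod 256 = 185; odd-index sum = 400 mod 256 = 144 → b9 90.

b990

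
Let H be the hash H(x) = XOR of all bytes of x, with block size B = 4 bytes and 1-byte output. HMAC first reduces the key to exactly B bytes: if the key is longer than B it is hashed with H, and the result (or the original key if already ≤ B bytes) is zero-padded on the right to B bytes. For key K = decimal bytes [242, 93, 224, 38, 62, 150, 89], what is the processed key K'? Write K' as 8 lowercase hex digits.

|K| = 7 > B = 4, so first hash the key.
H(K): XOR f2⊕5d⊕e0⊕26⊕3e⊕96⊕59 = 98.
Zero-pad H(K) = 98 to 4 bytes: K' = 98 00 00 00.

98000000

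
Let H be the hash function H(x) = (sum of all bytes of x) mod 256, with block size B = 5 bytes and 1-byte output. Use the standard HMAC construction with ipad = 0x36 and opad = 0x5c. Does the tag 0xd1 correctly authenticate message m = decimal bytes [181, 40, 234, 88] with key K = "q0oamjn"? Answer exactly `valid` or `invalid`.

valid

Key "q0oamjn" = 71 30 6f 61 6d 6a 6e is 7 bytes > B = 5, so hash it first: H(key) = b6, then zero-pad to 5 bytes: K' = b6 00 00 00 00.
K' ⊕ ipad = 80 36 36 36 36; K' ⊕ opad = ea 5c 5c 5c 5c.
Inner hash: sum = 128+54+54+54+54+181+40+234+88 = 887; mod 256 = 119 → 77.
Outer hash (recomputed tag): sum = 234+92+92+92+92+119 = 721; mod 256 = 209 → d1.
Recomputed tag = d1; claimed = d1 → match.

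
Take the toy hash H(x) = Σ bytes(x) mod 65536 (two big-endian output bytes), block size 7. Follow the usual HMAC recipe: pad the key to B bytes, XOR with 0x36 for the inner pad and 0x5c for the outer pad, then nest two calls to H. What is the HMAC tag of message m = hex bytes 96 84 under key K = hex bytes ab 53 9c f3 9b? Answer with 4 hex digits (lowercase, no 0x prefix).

Key hex bytes ab 53 9c f3 9b is 5 bytes ≤ B = 7; zero-pad to 7 bytes: K' = ab 53 9c f3 9b 00 00.
K' ⊕ ipad = 9d 65 aa c5 ad 36 36.  K' ⊕ opad = f7 0f c0 af c7 5c 5c.
Inner input = (K'⊕ipad) ∥ m = 9d 65 aa c5 ad 36 36 ∥ 96 84.
Inner hash: sum = 157+101+170+197+173+54+54+150+132 = 1188 → 04 a4.
Outer input = (K'⊕opad) ∥ inner = f7 0f c0 af c7 5c 5c ∥ 04 a4.
Outer hash (tag): sum = 247+15+192+175+199+92+92+4+164 = 1180 → 04 9c.

049c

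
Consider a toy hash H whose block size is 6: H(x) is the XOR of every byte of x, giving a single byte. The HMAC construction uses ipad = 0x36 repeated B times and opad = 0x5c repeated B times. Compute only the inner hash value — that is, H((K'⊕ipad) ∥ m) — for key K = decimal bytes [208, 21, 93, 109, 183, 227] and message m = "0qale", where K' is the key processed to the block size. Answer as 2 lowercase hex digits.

Key decimal bytes [208, 21, 93, 109, 183, 227] = d0 15 5d 6d b7 e3 is exactly B = 6 bytes: K' = d0 15 5d 6d b7 e3.
K' ⊕ ipad = e6 23 6b 5b 81 d5.
Inner input = e6 23 6b 5b 81 d5 ∥ 30 71 61 6c 65.
Inner hash: XOR e6⊕23⊕6b⊕5b⊕81⊕d5⊕30⊕71⊕61⊕6c⊕65 = 88.

88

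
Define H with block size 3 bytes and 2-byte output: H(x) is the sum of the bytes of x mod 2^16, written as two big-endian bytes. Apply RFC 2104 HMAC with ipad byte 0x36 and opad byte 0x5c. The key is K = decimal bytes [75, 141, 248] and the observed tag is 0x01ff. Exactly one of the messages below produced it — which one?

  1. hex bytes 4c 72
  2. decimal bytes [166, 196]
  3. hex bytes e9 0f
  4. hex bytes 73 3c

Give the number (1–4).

Key decimal bytes [75, 141, 248] = 4b 8d f8 is exactly B = 3 bytes: K' = 4b 8d f8.
K' ⊕ ipad = 7d bb ce; K' ⊕ opad = 17 d1 a4.
m1: inner = H(7d bb ce 4c 72) = 02 c4; tag = H(17 d1 a4 02 c4) = 0252
m2: inner = H(7d bb ce a6 c4) = 03 70; tag = H(17 d1 a4 03 70) = 01ff ← matches
m3: inner = H(7d bb ce e9 0f) = 02 fe; tag = H(17 d1 a4 02 fe) = 028c
m4: inner = H(7d bb ce 73 3c) = 02 b5; tag = H(17 d1 a4 02 b5) = 0243

2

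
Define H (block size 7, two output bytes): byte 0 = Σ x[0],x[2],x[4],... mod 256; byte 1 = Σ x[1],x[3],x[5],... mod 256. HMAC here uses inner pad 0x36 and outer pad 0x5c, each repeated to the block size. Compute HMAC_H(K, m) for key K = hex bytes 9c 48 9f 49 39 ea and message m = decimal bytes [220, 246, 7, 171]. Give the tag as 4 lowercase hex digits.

Key hex bytes 9c 48 9f 49 39 ea is 6 bytes ≤ B = 7; zero-pad to 7 bytes: K' = 9c 48 9f 49 39 ea 00.
K' ⊕ ipad = aa 7e a9 7f 0f dc 36.  K' ⊕ opad = c0 14 c3 15 65 b6 5c.
Inner input = (K'⊕ipad) ∥ m = aa 7e a9 7f 0f dc 36 ∥ dc f6 07 ab.
Inner hash: even-index sum = 825 mod 256 = 57; odd-index sum = 700 mod 256 = 188 → 39 bc.
Outer input = (K'⊕opad) ∥ inner = c0 14 c3 15 65 b6 5c ∥ 39 bc.
Outer hash (tag): even-index sum = 768 mod 256 = 0; odd-index sum = 280 mod 256 = 24 → 00 18.

0018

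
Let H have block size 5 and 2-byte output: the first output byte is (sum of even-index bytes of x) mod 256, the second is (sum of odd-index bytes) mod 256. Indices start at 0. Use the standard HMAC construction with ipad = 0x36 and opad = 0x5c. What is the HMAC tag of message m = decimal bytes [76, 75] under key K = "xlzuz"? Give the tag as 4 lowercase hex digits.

Key "xlzuz" = 78 6c 7a 75 7a is exactly B = 5 bytes: K' = 78 6c 7a 75 7a.
K' ⊕ ipad = 4e 5a 4c 43 4c.  K' ⊕ opad = 24 30 26 29 26.
Inner input = (K'⊕ipad) ∥ m = 4e 5a 4c 43 4c ∥ 4c 4b.
Inner hash: even-index sum = 305 mod 256 = 49; odd-index sum = 233 mod 256 = 233 → 31 e9.
Outer input = (K'⊕opad) ∥ inner = 24 30 26 29 26 ∥ 31 e9.
Outer hash (tag): even-index sum = 345 mod 256 = 89; odd-index sum = 138 mod 256 = 138 → 59 8a.

598a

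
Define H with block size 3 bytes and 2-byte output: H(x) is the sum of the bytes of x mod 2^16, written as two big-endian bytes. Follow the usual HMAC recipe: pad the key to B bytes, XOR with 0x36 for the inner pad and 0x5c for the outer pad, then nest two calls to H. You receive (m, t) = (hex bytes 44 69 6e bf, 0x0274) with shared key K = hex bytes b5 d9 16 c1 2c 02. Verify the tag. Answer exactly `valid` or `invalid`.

Key hex bytes b5 d9 16 c1 2c 02 is 6 bytes > B = 3, so hash it first: H(key) = 02 93, then zero-pad to 3 bytes: K' = 02 93 00.
K' ⊕ ipad = 34 a5 36; K' ⊕ opad = 5e cf 5c.
Inner hash: sum = 52+165+54+68+105+110+191 = 745 → 02 e9.
Outer hash (recomputed tag): sum = 94+207+92+2+233 = 628 → 02 74.
Recomputed tag = 0274; claimed = 0274 → match.

valid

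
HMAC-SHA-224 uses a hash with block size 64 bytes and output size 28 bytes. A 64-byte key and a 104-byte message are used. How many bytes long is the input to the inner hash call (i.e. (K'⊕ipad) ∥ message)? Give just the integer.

Key is 64 ≤ 64 bytes, zero-padded: |K'| = 64.
Inner input = (K'⊕ipad) ∥ m → 64 + 104 = 168 bytes.

168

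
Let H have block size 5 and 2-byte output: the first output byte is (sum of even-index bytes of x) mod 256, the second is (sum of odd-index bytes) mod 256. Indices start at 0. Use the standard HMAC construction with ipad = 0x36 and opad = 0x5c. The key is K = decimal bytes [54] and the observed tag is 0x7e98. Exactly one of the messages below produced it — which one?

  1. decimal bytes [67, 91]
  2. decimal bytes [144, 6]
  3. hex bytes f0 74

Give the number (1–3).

3

Key decimal bytes [54] = 36 is 1 byte ≤ B = 5; zero-pad to 5 bytes: K' = 36 00 00 00 00.
K' ⊕ ipad = 00 36 36 36 36; K' ⊕ opad = 6a 5c 5c 5c 5c.
m1: inner = H(00 36 36 36 36 43 5b) = c7 af; tag = H(6a 5c 5c 5c 5c c7 af) = d17f
m2: inner = H(00 36 36 36 36 90 06) = 72 fc; tag = H(6a 5c 5c 5c 5c 72 fc) = 1e2a
m3: inner = H(00 36 36 36 36 f0 74) = e0 5c; tag = H(6a 5c 5c 5c 5c e0 5c) = 7e98 ← matches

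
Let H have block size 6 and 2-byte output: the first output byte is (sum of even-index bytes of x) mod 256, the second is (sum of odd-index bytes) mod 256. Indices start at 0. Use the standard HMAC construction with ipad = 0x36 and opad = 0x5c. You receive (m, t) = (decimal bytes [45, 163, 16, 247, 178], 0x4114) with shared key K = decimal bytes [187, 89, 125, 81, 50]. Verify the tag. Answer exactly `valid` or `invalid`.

valid

Key decimal bytes [187, 89, 125, 81, 50] = bb 59 7d 51 32 is 5 bytes ≤ B = 6; zero-pad to 6 bytes: K' = bb 59 7d 51 32 00.
K' ⊕ ipad = 8d 6f 4b 67 04 36; K' ⊕ opad = e7 05 21 0d 6e 5c.
Inner hash: even-index sum = 459 mod 256 = 203; odd-index sum = 678 mod 256 = 166 → cb a6.
Outer hash (recomputed tag): even-index sum = 577 mod 256 = 65; odd-index sum = 276 mod 256 = 20 → 41 14.
Recomputed tag = 4114; claimed = 4114 → match.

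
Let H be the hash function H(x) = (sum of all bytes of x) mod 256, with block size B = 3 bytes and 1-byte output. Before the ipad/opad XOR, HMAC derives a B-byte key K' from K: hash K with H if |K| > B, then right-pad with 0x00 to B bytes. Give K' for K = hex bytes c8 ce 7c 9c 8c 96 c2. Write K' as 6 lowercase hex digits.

920000

|K| = 7 > B = 3, so first hash the key.
H(K): sum = 200+206+124+156+140+150+194 = 1170; mod 256 = 146 → 92.
Zero-pad H(K) = 92 to 3 bytes: K' = 92 00 00.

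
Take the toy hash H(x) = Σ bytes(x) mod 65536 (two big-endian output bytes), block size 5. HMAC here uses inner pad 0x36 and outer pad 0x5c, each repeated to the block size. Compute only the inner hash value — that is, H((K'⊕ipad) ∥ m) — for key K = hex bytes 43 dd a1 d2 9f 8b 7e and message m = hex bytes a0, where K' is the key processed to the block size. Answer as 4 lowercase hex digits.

0181

Key hex bytes 43 dd a1 d2 9f 8b 7e is 7 bytes > B = 5, so hash it first: H(key) = 04 3b, then zero-pad to 5 bytes: K' = 04 3b 00 00 00.
K' ⊕ ipad = 32 0d 36 36 36.
Inner input = 32 0d 36 36 36 ∥ a0.
Inner hash: sum = 50+13+54+54+54+160 = 385 → 01 81.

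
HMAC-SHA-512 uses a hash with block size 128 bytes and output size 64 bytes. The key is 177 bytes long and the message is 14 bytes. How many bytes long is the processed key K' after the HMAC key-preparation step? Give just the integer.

128

Key is 177 > 128 bytes, so it is hashed to 64 bytes then zero-padded to 128: |K'| = 128.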